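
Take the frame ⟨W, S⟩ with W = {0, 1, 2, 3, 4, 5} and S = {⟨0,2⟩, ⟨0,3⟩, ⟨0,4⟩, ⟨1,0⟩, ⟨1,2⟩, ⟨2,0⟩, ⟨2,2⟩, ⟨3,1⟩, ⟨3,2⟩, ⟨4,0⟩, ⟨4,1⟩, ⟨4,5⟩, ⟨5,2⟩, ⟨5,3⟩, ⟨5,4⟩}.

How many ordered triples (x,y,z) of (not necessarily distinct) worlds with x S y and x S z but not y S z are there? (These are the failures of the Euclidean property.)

26

Enumerating: (0,2,3), (0,2,4), (0,3,3), (0,3,4), (0,4,2), (0,4,3), (0,4,4), (1,0,0), (2,0,0), (3,1,1), (3,2,1), (4,0,0), … and 14 more.
Total: 26.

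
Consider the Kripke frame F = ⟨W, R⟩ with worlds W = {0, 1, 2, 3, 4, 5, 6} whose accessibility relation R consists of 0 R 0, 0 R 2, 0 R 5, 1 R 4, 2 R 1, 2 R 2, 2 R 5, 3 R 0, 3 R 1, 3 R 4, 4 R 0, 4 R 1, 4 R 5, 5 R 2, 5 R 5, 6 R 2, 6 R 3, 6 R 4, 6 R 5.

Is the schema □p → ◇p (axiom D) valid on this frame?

Yes

The schema D characterises exactly the serial frames.
Serial: yes — every world has a successor (e.g. 0 R 0).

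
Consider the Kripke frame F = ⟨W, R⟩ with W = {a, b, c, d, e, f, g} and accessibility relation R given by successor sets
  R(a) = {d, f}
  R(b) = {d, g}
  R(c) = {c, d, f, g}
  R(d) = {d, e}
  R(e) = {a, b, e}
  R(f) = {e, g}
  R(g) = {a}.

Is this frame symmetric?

No

Symmetric: no — a R d but not d R a.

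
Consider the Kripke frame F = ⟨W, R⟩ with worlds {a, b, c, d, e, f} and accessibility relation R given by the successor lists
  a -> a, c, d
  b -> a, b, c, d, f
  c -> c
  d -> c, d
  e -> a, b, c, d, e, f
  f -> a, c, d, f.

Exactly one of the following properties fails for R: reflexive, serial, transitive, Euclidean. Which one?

Euclidean

Reflexive: yes — every world is R-related to itself.
Serial: yes — every world has a successor (e.g. a R a).
Transitive: yes — every two-step R-path is closed by a direct edge.
Euclidean: no — a R c and a R d, but not c R d.
Only Euclidean fails.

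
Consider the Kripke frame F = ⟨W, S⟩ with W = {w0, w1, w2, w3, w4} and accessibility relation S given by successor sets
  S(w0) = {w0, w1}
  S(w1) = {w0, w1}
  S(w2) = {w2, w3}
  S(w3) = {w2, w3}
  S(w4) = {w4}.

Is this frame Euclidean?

Euclidean: yes — any two successors of a common world are S-related.

Yes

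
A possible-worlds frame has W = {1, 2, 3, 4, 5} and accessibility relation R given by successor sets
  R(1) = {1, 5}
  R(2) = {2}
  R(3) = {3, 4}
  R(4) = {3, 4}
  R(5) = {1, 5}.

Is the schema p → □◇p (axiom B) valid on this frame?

Yes

The schema B characterises exactly the symmetric frames.
Symmetric: yes — every pair in R has its reverse in R.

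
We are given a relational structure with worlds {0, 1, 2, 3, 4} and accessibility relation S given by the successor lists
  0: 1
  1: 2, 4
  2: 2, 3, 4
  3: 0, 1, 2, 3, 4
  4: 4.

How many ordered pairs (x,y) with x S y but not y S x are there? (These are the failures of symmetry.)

Enumerating: (0,1), (1,2), (1,4), (2,4), (3,0), (3,1), (3,4).

7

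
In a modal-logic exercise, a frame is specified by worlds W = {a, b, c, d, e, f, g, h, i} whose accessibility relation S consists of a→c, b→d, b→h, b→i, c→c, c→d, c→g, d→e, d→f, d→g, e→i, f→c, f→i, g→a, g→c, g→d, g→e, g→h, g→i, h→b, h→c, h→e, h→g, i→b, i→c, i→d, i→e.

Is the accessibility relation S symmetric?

No

Symmetric: no — a S c but not c S a.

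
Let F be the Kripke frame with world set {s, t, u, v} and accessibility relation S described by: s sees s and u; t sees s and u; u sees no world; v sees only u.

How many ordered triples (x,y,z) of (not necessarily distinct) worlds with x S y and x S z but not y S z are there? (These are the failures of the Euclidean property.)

Enumerating: (s,u,s), (s,u,u), (t,u,s), (t,u,u), (v,u,u).

5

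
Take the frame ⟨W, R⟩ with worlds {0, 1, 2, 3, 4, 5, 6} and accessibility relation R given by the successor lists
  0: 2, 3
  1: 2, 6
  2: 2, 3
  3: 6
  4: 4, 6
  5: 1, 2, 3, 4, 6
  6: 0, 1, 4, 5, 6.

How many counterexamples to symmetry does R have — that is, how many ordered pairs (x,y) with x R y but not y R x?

10

Enumerating: (0,2), (0,3), (1,2), (2,3), (3,6), (5,1), (5,2), (5,3), (5,4), (6,0).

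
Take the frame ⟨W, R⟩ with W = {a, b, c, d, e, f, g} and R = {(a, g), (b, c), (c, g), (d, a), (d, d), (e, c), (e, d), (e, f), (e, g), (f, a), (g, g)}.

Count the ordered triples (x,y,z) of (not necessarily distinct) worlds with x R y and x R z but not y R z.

17

Enumerating: (b,c,c), (d,a,a), (d,a,d), (e,c,c), (e,c,d), (e,c,f), (e,d,c), (e,d,f), (e,d,g), (e,f,c), (e,f,d), (e,f,f), (e,f,g), (e,g,c), (e,g,d), (e,g,f), (f,a,a).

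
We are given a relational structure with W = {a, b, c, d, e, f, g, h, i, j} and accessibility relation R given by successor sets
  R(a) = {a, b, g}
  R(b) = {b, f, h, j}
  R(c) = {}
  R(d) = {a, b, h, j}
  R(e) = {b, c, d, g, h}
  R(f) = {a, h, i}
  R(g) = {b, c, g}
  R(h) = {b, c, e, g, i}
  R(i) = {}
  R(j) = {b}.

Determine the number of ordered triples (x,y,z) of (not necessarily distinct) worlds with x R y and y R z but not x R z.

39

Enumerating: (a,b,f), (a,b,h), (a,b,j), (a,g,c), (b,f,a), (b,f,i), (b,h,c), (b,h,e), (b,h,g), (b,h,i), (d,a,g), (d,b,f), … and 27 more.
Total: 39.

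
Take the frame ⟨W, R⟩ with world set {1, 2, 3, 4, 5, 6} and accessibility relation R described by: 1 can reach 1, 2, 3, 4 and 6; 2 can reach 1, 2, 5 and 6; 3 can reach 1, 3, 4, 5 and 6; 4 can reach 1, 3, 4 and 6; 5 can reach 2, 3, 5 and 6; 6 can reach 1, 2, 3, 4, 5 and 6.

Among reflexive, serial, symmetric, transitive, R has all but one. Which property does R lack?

transitive

Reflexive: yes — every world is R-related to itself.
Serial: yes — every world has a successor (e.g. 1 R 1).
Symmetric: yes — every pair in R has its reverse in R.
Transitive: no — 1 R 2 and 2 R 5, but not 1 R 5.
Only transitive fails.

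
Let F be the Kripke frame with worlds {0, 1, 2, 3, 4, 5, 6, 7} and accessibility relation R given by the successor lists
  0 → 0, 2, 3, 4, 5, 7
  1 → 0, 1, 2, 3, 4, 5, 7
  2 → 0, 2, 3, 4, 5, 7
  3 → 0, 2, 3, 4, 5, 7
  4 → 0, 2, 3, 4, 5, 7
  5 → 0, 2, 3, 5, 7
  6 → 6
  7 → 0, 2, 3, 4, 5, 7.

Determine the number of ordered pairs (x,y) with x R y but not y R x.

Enumerating: (1,0), (1,2), (1,3), (1,4), (1,5), (1,7), (4,5).

7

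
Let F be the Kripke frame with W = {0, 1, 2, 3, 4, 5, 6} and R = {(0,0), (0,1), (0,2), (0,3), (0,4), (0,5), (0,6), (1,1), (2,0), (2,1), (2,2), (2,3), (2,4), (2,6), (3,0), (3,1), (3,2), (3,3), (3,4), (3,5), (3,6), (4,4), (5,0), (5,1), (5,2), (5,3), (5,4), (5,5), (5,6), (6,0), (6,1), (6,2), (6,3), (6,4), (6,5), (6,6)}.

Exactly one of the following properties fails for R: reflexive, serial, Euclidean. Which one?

Euclidean

Reflexive: yes — every world is R-related to itself.
Serial: yes — every world has a successor (e.g. 0 R 0).
Euclidean: no — 0 R 1 and 0 R 2, but not 1 R 2.
Only Euclidean fails.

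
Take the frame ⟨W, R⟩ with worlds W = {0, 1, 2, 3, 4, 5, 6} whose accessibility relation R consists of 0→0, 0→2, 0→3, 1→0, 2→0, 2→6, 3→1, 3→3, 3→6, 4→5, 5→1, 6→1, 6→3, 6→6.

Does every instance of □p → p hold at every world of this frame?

Axiom T corresponds to the accessibility relation being reflexive.
Reflexive: no — 1 is not related to itself.

No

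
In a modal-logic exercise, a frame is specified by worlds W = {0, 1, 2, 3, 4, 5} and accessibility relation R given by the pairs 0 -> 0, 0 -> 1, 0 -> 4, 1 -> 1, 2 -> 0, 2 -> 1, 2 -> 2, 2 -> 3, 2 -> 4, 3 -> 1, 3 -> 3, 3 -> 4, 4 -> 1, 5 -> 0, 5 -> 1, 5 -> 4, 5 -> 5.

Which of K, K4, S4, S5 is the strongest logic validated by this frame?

Transitive (axiom 4): yes — every two-step R-path is closed by a direct edge.
Reflexive (axiom T): no — 4 is not related to itself.
Euclidean (axiom 5): no — 0 R 1 and 0 R 4, but not 1 R 4.
So F validates K, K4; S4 would additionally require R to be reflexive. The strongest is K4.

K4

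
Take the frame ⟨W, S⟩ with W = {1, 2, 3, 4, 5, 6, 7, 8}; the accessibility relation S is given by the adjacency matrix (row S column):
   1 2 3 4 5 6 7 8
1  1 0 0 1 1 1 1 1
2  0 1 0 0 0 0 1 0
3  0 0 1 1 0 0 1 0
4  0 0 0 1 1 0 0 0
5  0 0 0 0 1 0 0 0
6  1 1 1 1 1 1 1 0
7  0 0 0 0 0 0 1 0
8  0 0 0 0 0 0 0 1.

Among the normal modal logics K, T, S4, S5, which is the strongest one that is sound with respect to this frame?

T

Reflexive (axiom T): yes — every world is S-related to itself.
Transitive (axiom 4): no — 1 S 6 and 6 S 2, but not 1 S 2.
Euclidean (axiom 5): no — 1 S 4 and 1 S 6, but not 4 S 6.
So F validates K, T; S4 would additionally require S to be transitive. The strongest is T.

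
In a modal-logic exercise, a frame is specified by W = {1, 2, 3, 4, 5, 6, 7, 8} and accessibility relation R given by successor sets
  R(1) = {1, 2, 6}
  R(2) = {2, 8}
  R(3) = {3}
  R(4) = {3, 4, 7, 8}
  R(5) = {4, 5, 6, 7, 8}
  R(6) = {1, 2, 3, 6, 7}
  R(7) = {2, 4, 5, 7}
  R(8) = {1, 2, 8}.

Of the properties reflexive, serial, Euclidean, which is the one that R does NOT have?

Euclidean

Reflexive: yes — every world is R-related to itself.
Serial: yes — every world has a successor (e.g. 1 R 1).
Euclidean: no — 1 R 2 and 1 R 6, but not 2 R 6.
Only Euclidean fails.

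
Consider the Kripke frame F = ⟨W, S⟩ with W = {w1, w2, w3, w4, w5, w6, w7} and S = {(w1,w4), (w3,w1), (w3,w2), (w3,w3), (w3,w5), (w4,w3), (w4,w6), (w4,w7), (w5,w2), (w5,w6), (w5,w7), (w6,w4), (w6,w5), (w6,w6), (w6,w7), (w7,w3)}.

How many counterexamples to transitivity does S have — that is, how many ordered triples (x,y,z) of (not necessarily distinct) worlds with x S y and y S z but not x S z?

Enumerating: (w1,w4,w3), (w1,w4,w6), (w1,w4,w7), (w3,w1,w4), (w3,w5,w6), (w3,w5,w7), (w4,w3,w1), (w4,w3,w2), (w4,w3,w5), (w4,w6,w4), (w4,w6,w5), (w5,w6,w4), … and 8 more.
Total: 20.

20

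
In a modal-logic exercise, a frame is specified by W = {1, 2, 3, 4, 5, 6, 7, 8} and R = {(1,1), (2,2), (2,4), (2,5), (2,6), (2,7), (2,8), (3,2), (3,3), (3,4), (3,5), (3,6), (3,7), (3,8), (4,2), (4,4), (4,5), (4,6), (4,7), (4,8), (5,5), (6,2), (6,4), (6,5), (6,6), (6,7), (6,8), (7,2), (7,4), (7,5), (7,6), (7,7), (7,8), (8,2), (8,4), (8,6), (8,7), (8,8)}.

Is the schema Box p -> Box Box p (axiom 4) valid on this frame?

By correspondence theory, 4 is valid on a frame iff R is transitive.
Transitive: no — 8 R 2 and 2 R 5, but not 8 R 5.

No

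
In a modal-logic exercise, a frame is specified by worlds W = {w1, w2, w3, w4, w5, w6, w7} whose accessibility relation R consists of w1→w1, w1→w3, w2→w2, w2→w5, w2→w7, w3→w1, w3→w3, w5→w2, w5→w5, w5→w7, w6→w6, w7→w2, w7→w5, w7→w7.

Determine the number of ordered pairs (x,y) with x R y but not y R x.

0

R is symmetric; there are no such tuples.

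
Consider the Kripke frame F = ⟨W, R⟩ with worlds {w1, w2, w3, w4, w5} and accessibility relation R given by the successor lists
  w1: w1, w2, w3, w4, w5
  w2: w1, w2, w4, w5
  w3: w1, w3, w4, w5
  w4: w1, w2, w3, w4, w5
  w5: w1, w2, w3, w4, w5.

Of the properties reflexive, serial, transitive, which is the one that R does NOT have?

Reflexive: yes — every world is R-related to itself.
Serial: yes — every world has a successor (e.g. w1 R w1).
Transitive: no — w2 R w1 and w1 R w3, but not w2 R w3.
Only transitive fails.

transitive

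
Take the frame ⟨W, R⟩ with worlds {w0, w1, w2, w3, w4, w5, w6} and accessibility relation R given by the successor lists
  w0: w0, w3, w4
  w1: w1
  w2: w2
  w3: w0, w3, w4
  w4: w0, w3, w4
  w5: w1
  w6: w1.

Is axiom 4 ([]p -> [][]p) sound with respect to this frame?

By correspondence theory, 4 is valid on a frame iff R is transitive.
Transitive: yes — every two-step R-path is closed by a direct edge.

Yes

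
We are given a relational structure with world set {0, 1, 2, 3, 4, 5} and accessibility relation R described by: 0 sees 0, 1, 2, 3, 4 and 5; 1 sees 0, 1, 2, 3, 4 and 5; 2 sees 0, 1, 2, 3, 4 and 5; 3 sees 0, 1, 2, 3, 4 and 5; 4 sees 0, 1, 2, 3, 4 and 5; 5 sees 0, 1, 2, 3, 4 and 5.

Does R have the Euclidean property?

Yes

Euclidean: yes — any two successors of a common world are R-related.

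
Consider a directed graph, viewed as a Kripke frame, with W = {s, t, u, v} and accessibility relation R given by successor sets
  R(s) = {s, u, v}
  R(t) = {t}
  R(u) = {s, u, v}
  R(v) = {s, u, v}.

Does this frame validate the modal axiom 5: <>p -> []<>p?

By correspondence theory, 5 is valid on a frame iff R is Euclidean.
Euclidean: yes — any two successors of a common world are R-related.

Yes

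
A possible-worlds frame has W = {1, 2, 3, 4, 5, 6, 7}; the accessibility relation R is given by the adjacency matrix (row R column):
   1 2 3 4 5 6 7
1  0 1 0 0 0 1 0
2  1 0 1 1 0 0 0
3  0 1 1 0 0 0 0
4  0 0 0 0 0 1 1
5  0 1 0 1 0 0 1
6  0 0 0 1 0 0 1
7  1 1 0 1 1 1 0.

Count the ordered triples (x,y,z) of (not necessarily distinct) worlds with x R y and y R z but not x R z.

Enumerating: (1,2,1), (1,2,3), (1,2,4), (1,6,4), (1,6,7), (2,1,2), (2,1,6), (2,3,2), (2,4,6), (2,4,7), (3,2,1), (3,2,4), … and 20 more.
Total: 32.

32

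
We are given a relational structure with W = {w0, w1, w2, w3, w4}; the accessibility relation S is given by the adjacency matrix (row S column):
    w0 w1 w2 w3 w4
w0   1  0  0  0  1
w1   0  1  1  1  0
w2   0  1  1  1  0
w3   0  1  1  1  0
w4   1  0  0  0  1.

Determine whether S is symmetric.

Yes

Symmetric: yes — every pair in S has its reverse in S.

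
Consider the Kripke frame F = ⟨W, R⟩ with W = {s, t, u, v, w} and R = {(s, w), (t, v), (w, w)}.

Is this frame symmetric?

Symmetric: no — s R w but not w R s.

No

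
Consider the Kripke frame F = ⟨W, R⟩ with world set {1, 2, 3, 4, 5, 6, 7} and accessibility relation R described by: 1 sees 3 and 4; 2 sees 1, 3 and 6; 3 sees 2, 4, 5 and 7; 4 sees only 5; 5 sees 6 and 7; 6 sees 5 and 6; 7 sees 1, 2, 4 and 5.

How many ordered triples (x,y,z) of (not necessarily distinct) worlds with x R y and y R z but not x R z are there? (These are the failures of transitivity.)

Enumerating: (1,3,2), (1,3,5), (1,3,7), (1,4,5), (2,1,4), (2,3,2), (2,3,4), (2,3,5), (2,3,7), (2,6,5), (3,2,1), (3,2,3), … and 16 more.
Total: 28.

28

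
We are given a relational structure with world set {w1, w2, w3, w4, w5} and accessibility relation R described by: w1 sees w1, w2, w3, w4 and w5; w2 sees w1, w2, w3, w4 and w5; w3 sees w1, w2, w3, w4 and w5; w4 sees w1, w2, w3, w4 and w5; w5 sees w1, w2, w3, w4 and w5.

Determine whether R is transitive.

Transitive: yes — every two-step R-path is closed by a direct edge.

Yes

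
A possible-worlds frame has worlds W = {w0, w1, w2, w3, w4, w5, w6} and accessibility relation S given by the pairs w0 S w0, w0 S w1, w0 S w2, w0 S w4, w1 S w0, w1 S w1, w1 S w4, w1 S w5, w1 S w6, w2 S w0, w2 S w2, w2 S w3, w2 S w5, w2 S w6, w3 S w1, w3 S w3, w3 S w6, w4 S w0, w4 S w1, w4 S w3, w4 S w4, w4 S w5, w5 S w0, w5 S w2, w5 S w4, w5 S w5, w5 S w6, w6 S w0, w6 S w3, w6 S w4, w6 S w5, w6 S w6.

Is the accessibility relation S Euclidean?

Euclidean: no — w0 S w1 and w0 S w2, but not w1 S w2.

No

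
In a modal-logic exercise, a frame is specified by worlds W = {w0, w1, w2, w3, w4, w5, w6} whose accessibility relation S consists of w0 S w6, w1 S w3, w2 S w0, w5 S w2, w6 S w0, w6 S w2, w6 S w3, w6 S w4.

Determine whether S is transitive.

No

Transitive: no — w0 S w6 and w6 S w2, but not w0 S w2.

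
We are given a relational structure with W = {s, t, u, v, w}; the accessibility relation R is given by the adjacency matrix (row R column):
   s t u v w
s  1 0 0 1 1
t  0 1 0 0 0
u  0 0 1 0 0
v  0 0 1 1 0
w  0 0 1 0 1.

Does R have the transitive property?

No

Transitive: no — s R v and v R u, but not s R u.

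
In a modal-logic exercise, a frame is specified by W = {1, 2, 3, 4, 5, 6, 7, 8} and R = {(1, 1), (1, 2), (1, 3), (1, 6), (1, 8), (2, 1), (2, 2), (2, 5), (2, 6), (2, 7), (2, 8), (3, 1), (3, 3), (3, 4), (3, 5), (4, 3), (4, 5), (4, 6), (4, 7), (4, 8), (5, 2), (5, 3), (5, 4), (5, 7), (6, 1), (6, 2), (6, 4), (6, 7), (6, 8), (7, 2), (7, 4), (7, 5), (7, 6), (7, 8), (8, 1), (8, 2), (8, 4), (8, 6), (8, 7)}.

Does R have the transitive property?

No

Transitive: no — 1 R 2 and 2 R 5, but not 1 R 5.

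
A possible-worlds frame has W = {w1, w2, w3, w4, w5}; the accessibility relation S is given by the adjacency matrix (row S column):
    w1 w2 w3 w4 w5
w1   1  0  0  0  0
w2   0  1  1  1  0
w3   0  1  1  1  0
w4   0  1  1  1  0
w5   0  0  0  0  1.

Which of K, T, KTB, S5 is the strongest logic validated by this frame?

Reflexive (axiom T): yes — every world is S-related to itself.
Symmetric (axiom B): yes — every pair in S has its reverse in S.
Euclidean (axiom 5): yes — any two successors of a common world are S-related.
So F validates K, T, KTB, S5. The strongest is S5.

S5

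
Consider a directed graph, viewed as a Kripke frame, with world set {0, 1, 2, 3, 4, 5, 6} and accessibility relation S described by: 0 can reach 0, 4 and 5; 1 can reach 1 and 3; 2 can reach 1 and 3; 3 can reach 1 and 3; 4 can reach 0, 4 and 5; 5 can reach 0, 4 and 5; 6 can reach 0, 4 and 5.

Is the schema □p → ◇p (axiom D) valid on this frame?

Axiom D corresponds to the accessibility relation being serial.
Serial: yes — every world has a successor (e.g. 0 S 0).

Yes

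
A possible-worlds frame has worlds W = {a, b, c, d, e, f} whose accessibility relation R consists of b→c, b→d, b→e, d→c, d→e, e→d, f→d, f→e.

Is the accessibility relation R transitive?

Transitive: no — e R d and d R c, but not e R c.

No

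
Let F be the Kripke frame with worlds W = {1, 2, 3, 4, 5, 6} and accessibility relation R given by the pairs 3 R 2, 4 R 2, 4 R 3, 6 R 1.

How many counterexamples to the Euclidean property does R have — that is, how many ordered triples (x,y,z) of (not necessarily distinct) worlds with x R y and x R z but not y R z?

5

Enumerating: (3,2,2), (4,2,2), (4,2,3), (4,3,3), (6,1,1).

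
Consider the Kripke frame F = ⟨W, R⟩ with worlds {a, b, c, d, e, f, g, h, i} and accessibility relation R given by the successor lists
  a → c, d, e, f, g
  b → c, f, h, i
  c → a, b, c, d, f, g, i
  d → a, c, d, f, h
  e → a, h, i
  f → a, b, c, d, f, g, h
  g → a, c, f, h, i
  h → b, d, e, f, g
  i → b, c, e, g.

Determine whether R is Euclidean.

Euclidean: no — a R c and a R e, but not c R e.

No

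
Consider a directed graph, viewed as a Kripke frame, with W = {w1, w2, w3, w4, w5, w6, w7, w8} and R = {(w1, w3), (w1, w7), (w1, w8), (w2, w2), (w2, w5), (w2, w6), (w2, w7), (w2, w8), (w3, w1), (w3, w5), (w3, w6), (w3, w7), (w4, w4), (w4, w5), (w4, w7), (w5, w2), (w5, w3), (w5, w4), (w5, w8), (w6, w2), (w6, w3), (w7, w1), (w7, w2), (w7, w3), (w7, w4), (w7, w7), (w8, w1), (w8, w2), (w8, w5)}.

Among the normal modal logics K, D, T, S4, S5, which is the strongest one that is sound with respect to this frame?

Serial (axiom D): yes — every world has a successor (e.g. w1 R w3).
Reflexive (axiom T): no — w1 is not related to itself.
Transitive (axiom 4): no — w1 R w3 and w3 R w5, but not w1 R w5.
Euclidean (axiom 5): no — w1 R w3 and w1 R w8, but not w3 R w8.
So F validates K, D; T would additionally require R to be reflexive. The strongest is D.

D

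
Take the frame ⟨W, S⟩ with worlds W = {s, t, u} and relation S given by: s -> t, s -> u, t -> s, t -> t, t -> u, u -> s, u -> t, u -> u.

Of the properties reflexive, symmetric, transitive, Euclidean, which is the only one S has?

symmetric

Reflexive: no — s is not related to itself.
Symmetric: yes — every pair in S has its reverse in S.
Transitive: no — s S t and t S s, but not s S s.
Euclidean: no — t S s and t S s, but not s S s.
Only symmetric holds.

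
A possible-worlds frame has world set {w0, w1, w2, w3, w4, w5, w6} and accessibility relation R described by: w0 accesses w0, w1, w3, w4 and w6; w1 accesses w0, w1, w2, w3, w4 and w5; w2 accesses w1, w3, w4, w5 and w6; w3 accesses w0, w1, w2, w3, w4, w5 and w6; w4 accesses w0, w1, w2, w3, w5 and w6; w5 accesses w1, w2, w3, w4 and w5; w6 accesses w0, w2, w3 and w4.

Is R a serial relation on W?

Yes

Serial: yes — every world has a successor (e.g. w0 R w0).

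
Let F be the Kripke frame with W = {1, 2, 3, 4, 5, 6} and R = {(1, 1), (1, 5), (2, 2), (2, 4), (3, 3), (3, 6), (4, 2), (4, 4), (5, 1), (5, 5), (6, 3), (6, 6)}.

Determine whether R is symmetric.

Yes

Symmetric: yes — every pair in R has its reverse in R.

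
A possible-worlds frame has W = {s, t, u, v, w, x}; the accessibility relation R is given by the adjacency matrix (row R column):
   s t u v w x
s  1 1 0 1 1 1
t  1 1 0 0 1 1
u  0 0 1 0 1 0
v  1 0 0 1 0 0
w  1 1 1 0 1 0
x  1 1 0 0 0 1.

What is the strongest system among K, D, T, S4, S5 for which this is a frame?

T

Serial (axiom D): yes — every world has a successor (e.g. s R s).
Reflexive (axiom T): yes — every world is R-related to itself.
Transitive (axiom 4): no — s R w and w R u, but not s R u.
Euclidean (axiom 5): no — s R t and s R v, but not t R v.
So F validates K, D, T; S4 would additionally require R to be transitive. The strongest is T.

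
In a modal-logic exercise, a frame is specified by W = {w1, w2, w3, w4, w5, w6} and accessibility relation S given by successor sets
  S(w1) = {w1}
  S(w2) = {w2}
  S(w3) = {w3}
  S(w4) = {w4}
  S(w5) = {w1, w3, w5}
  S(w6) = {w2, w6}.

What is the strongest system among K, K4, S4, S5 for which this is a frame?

Transitive (axiom 4): yes — every two-step S-path is closed by a direct edge.
Reflexive (axiom T): yes — every world is S-related to itself.
Euclidean (axiom 5): no — w5 S w1 and w5 S w3, but not w1 S w3.
So F validates K, K4, S4; S5 would additionally require S to be Euclidean. The strongest is S4.

S4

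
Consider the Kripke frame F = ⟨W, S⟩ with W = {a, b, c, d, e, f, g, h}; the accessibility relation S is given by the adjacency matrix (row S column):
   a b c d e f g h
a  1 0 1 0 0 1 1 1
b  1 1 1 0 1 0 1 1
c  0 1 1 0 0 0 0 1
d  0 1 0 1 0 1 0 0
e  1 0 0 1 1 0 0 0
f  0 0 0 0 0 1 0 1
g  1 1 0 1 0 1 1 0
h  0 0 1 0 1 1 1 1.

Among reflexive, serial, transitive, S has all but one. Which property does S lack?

transitive

Reflexive: yes — every world is S-related to itself.
Serial: yes — every world has a successor (e.g. a S a).
Transitive: no — a S c and c S b, but not a S b.
Only transitive fails.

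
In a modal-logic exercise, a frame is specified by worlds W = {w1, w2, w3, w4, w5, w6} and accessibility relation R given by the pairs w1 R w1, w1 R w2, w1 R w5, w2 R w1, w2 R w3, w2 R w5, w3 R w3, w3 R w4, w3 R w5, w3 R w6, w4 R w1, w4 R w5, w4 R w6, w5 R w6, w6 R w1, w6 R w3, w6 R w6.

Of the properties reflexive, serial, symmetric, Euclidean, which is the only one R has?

Reflexive: no — w2 is not related to itself.
Serial: yes — every world has a successor (e.g. w1 R w1).
Symmetric: no — w1 R w5 but not w5 R w1.
Euclidean: no — w1 R w5 and w1 R w2, but not w5 R w2.
Only serial holds.

serial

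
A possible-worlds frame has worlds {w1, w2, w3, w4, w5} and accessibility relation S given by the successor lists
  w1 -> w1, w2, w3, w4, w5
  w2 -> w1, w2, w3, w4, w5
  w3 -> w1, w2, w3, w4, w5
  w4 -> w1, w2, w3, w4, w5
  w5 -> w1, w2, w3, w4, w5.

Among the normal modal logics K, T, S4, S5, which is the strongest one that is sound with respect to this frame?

Reflexive (axiom T): yes — every world is S-related to itself.
Transitive (axiom 4): yes — every two-step S-path is closed by a direct edge.
Euclidean (axiom 5): yes — any two successors of a common world are S-related.
So F validates K, T, S4, S5. The strongest is S5.

S5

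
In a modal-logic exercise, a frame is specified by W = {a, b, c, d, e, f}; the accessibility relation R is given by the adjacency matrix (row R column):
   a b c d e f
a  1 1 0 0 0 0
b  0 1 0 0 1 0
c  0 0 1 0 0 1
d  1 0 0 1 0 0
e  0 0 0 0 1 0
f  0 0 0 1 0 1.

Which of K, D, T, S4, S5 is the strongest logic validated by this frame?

T

Serial (axiom D): yes — every world has a successor (e.g. a R a).
Reflexive (axiom T): yes — every world is R-related to itself.
Transitive (axiom 4): no — a R b and b R e, but not a R e.
Euclidean (axiom 5): no — a R b and a R a, but not b R a.
So F validates K, D, T; S4 would additionally require R to be transitive. The strongest is T.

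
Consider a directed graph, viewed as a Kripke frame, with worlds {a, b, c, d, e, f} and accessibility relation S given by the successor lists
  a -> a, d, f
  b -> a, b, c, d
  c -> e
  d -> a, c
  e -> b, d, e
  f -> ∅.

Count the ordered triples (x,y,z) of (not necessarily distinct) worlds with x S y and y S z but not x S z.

12

Enumerating: (a,d,c), (b,a,f), (b,c,e), (c,e,b), (c,e,d), (d,a,d), (d,a,f), (d,c,e), (e,b,a), (e,b,c), (e,d,a), (e,d,c).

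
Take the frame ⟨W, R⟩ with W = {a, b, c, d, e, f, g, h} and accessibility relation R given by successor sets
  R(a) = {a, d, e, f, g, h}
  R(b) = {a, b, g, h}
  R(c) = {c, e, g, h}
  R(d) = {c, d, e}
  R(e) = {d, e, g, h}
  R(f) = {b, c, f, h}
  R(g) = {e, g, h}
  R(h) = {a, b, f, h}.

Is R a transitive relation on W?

Transitive: no — a R d and d R c, but not a R c.

No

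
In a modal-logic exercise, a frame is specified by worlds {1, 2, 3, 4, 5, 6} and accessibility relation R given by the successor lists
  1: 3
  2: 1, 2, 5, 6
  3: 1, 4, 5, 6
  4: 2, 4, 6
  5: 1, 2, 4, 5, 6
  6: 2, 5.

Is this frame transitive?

No

Transitive: no — 1 R 3 and 3 R 4, but not 1 R 4.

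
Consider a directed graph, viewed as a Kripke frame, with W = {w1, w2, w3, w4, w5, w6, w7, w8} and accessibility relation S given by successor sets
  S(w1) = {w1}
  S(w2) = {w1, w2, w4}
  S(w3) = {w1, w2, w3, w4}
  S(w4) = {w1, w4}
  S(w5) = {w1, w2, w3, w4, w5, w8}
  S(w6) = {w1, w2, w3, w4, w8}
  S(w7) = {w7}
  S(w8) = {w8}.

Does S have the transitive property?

Yes

Transitive: yes — every two-step S-path is closed by a direct edge.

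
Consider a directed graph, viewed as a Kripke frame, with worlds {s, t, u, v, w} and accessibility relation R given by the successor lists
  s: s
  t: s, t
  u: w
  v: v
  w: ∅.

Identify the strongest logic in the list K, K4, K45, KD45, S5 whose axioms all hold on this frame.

K4

Transitive (axiom 4): yes — every two-step R-path is closed by a direct edge.
Euclidean (axiom 5): no — t R s and t R t, but not s R t.
Serial (axiom D): no — w has no R-successor.
Reflexive (axiom T): no — u is not related to itself.
So F validates K, K4; K45 would additionally require R to be Euclidean. The strongest is K4.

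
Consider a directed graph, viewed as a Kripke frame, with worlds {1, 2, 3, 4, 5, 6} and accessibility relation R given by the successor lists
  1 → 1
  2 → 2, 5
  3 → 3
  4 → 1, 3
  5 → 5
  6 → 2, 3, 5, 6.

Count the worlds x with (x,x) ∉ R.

1

Enumerating: 4.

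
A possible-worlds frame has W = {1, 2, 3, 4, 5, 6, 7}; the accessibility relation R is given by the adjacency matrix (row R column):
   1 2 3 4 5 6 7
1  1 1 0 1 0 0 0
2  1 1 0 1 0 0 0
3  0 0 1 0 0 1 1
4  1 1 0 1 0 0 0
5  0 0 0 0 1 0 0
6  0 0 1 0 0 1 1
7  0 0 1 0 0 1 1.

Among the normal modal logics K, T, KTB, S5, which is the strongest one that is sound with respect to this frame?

Reflexive (axiom T): yes — every world is R-related to itself.
Symmetric (axiom B): yes — every pair in R has its reverse in R.
Euclidean (axiom 5): yes — any two successors of a common world are R-related.
So F validates K, T, KTB, S5. The strongest is S5.

S5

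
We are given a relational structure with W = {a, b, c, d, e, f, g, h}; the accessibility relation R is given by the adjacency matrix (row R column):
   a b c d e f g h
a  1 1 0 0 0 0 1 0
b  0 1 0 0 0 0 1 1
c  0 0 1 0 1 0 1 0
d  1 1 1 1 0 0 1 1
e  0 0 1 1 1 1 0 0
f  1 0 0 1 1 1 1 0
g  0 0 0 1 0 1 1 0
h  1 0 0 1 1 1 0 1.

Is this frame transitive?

Transitive: no — a R b and b R h, but not a R h.

No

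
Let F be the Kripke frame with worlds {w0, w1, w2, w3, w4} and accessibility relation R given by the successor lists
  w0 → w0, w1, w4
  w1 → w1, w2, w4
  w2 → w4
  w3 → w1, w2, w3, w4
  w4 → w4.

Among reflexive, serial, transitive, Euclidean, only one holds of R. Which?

Reflexive: no — w2 is not related to itself.
Serial: yes — every world has a successor (e.g. w0 R w0).
Transitive: no — w0 R w1 and w1 R w2, but not w0 R w2.
Euclidean: no — w0 R w4 and w0 R w1, but not w4 R w1.
Only serial holds.

serial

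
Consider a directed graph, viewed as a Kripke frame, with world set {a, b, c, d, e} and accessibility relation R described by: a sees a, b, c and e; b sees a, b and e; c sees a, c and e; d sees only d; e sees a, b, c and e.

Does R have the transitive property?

Transitive: no — b R a and a R c, but not b R c.

No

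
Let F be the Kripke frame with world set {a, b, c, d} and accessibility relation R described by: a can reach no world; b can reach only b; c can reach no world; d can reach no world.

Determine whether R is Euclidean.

Yes

Euclidean: yes — any two successors of a common world are R-related.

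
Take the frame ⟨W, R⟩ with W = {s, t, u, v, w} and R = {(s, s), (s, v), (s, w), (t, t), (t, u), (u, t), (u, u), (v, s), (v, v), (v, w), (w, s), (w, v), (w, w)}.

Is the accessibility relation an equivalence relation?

Reflexive: yes — every world is R-related to itself.
Symmetric: yes — every pair in R has its reverse in R.
Transitive: yes — every two-step R-path is closed by a direct edge.
So R is an equivalence relation.

Yes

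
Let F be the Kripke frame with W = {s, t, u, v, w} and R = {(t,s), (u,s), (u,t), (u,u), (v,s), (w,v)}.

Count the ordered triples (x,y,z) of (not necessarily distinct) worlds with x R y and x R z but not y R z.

Enumerating: (t,s,s), (u,s,s), (u,s,t), (u,s,u), (u,t,t), (u,t,u), (v,s,s), (w,v,v).

8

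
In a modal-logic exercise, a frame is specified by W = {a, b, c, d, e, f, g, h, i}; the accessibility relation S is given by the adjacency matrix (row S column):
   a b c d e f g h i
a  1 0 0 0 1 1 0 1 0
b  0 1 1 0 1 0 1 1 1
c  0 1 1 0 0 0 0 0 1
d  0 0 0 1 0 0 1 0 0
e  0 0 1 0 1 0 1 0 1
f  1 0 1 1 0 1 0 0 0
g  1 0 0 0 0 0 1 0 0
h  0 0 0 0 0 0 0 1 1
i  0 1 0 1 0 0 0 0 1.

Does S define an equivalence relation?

Reflexive: yes — every world is S-related to itself.
Symmetric: no — a S e but not e S a.
Transitive: no — a S e and e S c, but not a S c.
So S is not an equivalence relation.

No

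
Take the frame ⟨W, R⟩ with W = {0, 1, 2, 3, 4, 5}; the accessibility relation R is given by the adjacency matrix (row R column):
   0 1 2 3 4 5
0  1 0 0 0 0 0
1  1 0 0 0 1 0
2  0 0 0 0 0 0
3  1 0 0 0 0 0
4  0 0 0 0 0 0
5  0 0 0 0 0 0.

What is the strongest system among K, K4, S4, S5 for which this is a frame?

Transitive (axiom 4): yes — every two-step R-path is closed by a direct edge.
Reflexive (axiom T): no — 1 is not related to itself.
Euclidean (axiom 5): no — 1 R 0 and 1 R 4, but not 0 R 4.
So F validates K, K4; S4 would additionally require R to be reflexive. The strongest is K4.

K4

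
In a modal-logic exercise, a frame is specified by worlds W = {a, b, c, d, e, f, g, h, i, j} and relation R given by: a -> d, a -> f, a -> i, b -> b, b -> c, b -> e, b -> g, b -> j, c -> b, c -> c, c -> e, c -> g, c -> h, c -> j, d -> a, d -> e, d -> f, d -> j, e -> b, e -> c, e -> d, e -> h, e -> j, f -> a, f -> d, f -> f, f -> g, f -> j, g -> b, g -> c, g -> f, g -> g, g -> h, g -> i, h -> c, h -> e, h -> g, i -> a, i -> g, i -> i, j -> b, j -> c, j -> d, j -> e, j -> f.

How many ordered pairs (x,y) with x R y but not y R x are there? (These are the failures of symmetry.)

R is symmetric; there are no such tuples.

0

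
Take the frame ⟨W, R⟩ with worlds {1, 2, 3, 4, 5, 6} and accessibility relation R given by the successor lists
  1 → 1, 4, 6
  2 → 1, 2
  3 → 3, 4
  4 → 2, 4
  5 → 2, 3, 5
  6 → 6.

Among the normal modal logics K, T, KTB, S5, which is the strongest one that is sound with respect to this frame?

T

Reflexive (axiom T): yes — every world is R-related to itself.
Symmetric (axiom B): no — 1 R 4 but not 4 R 1.
Euclidean (axiom 5): no — 1 R 4 and 1 R 6, but not 4 R 6.
So F validates K, T; KTB would additionally require R to be symmetric. The strongest is T.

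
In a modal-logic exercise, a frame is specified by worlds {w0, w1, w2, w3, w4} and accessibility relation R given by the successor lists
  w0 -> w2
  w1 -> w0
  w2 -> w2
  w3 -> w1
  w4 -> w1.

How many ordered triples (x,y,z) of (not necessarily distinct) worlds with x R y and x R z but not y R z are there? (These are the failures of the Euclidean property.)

Enumerating: (w1,w0,w0), (w3,w1,w1), (w4,w1,w1).

3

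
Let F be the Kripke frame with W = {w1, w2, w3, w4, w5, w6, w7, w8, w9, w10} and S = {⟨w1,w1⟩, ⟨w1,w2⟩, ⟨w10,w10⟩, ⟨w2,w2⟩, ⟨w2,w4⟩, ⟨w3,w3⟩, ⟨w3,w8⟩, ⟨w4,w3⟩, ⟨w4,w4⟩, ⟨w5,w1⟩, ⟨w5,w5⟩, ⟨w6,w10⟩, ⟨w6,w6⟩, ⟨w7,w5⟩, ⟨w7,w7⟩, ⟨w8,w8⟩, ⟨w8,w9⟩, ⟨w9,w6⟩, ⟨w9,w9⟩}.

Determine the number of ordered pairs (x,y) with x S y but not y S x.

9

Enumerating: (w1,w2), (w2,w4), (w3,w8), (w4,w3), (w5,w1), (w6,w10), (w7,w5), (w8,w9), (w9,w6).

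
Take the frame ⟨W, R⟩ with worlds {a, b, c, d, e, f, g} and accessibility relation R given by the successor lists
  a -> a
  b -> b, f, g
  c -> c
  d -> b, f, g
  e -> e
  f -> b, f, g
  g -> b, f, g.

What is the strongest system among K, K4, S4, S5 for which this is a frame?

Transitive (axiom 4): yes — every two-step R-path is closed by a direct edge.
Reflexive (axiom T): no — d is not related to itself.
Euclidean (axiom 5): yes — any two successors of a common world are R-related.
So F validates K, K4; S4 would additionally require R to be reflexive. The strongest is K4.

K4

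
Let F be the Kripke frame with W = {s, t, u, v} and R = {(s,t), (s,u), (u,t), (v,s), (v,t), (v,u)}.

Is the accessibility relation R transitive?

Transitive: yes — every two-step R-path is closed by a direct edge.

Yes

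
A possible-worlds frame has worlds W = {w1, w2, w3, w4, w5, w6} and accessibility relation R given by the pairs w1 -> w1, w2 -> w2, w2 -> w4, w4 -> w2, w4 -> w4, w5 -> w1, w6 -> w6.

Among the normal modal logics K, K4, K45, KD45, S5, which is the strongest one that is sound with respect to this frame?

K45

Transitive (axiom 4): yes — every two-step R-path is closed by a direct edge.
Euclidean (axiom 5): yes — any two successors of a common world are R-related.
Serial (axiom D): no — w3 has no R-successor.
Reflexive (axiom T): no — w3 is not related to itself.
So F validates K, K4, K45; KD45 would additionally require R to be serial. The strongest is K45.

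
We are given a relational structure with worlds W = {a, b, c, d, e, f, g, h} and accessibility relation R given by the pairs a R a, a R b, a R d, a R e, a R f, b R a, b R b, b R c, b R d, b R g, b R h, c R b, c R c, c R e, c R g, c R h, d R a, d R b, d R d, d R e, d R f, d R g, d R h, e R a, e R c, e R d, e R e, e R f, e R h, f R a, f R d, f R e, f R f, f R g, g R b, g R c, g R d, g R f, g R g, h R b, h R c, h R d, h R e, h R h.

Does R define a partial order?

Reflexive: yes — every world is R-related to itself.
Transitive: no — a R b and b R c, but not a R c.
Antisymmetric: no — a R b and b R a with a ≠ b.
So R is not a partial order.

No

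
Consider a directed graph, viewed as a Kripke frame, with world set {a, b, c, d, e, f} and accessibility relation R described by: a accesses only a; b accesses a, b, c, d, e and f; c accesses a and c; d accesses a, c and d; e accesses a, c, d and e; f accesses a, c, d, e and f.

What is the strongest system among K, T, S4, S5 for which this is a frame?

Reflexive (axiom T): yes — every world is R-related to itself.
Transitive (axiom 4): yes — every two-step R-path is closed by a direct edge.
Euclidean (axiom 5): no — b R a and b R c, but not a R c.
So F validates K, T, S4; S5 would additionally require R to be Euclidean. The strongest is S4.

S4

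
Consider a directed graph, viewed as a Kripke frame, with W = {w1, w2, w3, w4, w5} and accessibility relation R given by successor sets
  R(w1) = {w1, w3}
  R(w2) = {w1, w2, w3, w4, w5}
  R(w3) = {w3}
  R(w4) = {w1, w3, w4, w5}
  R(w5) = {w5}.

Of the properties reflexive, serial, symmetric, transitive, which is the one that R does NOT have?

symmetric

Reflexive: yes — every world is R-related to itself.
Serial: yes — every world has a successor (e.g. w1 R w1).
Symmetric: no — w1 R w3 but not w3 R w1.
Transitive: yes — every two-step R-path is closed by a direct edge.
Only symmetric fails.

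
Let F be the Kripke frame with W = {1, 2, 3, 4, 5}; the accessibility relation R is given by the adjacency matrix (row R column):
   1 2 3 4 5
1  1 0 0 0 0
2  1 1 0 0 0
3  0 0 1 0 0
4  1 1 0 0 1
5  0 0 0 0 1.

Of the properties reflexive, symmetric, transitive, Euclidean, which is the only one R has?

Reflexive: no — 4 is not related to itself.
Symmetric: no — 2 R 1 but not 1 R 2.
Transitive: yes — every two-step R-path is closed by a direct edge.
Euclidean: no — 4 R 1 and 4 R 2, but not 1 R 2.
Only transitive holds.

transitive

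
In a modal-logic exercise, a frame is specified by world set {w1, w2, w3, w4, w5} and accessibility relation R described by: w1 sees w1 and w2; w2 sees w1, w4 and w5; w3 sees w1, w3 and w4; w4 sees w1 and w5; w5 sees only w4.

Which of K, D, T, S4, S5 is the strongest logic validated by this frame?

D

Serial (axiom D): yes — every world has a successor (e.g. w1 R w1).
Reflexive (axiom T): no — w2 is not related to itself.
Transitive (axiom 4): no — w1 R w2 and w2 R w4, but not w1 R w4.
Euclidean (axiom 5): no — w2 R w1 and w2 R w4, but not w1 R w4.
So F validates K, D; T would additionally require R to be reflexive. The strongest is D.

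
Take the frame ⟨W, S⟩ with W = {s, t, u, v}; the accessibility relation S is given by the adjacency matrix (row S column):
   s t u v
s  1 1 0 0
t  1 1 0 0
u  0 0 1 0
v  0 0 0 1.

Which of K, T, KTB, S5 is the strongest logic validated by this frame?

Reflexive (axiom T): yes — every world is S-related to itself.
Symmetric (axiom B): yes — every pair in S has its reverse in S.
Euclidean (axiom 5): yes — any two successors of a common world are S-related.
So F validates K, T, KTB, S5. The strongest is S5.

S5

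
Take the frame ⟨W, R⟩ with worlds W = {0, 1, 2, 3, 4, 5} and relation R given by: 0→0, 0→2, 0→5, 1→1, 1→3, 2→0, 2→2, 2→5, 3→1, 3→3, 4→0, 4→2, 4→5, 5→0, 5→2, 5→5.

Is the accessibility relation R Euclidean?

Euclidean: yes — any two successors of a common world are R-related.

Yes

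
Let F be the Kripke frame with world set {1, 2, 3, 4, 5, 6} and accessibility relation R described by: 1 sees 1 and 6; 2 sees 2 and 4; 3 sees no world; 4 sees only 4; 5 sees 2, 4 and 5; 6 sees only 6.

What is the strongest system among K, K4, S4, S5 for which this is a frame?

Transitive (axiom 4): yes — every two-step R-path is closed by a direct edge.
Reflexive (axiom T): no — 3 is not related to itself.
Euclidean (axiom 5): no — 5 R 4 and 5 R 2, but not 4 R 2.
So F validates K, K4; S4 would additionally require R to be reflexive. The strongest is K4.

K4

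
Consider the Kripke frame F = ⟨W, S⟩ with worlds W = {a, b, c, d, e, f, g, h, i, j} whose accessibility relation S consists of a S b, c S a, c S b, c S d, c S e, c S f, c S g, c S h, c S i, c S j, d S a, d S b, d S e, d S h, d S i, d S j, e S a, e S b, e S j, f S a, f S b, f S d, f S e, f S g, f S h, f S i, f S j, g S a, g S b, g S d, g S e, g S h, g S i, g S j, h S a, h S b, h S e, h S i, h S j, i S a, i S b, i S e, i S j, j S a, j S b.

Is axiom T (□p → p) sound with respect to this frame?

The schema T characterises exactly the reflexive frames.
Reflexive: no — a is not related to itself.

No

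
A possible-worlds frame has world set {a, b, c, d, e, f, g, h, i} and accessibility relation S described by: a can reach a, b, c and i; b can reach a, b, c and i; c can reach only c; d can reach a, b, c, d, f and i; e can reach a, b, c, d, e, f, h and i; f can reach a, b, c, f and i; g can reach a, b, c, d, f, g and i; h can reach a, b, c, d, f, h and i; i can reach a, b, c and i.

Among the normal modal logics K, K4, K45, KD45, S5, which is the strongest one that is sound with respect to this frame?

Transitive (axiom 4): yes — every two-step S-path is closed by a direct edge.
Euclidean (axiom 5): no — a S c and a S b, but not c S b.
Serial (axiom D): yes — every world has a successor (e.g. a S a).
Reflexive (axiom T): yes — every world is S-related to itself.
So F validates K, K4; K45 would additionally require S to be Euclidean. The strongest is K4.

K4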